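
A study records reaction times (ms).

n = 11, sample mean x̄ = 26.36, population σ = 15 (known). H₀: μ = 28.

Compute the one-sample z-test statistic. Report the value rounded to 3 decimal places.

SE = σ/√n = 15/√11 = 4.5227
z = (x̄−μ₀)/SE = (26.36−28)/4.5227 = -0.3626

test statistic = -0.363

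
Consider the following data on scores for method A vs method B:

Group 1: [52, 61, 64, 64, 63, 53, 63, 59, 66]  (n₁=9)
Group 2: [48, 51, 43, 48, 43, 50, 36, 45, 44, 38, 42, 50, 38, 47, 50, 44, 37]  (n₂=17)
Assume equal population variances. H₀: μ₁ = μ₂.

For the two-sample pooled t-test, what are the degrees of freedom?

degrees of freedom = 24

df = n₁ + n₂ − 2 = 9 + 17 − 2 = 24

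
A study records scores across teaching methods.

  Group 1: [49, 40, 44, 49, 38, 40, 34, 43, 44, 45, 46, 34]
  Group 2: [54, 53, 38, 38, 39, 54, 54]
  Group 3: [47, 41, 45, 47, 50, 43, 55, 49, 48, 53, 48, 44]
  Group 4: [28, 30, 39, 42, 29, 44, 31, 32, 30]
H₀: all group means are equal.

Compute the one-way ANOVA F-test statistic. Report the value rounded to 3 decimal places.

Group means [42.17, 47.14, 47.50, 33.89], grand mean 42.775
SSB = Σnᵢ(x̄ᵢ−x̄)² = 1116.562; SSW = ΣΣ(x−x̄ᵢ)² = 1164.413
MSB = 1116.562/3 = 372.1874; MSW = 1164.413/36 = 32.3448
F = MSB/MSW = 11.5069
df = (3, 36)

test statistic = 11.507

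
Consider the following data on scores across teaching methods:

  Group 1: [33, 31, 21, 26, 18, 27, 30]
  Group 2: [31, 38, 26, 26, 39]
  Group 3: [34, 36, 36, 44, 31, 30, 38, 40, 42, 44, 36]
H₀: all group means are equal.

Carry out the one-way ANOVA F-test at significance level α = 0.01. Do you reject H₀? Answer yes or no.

reject H₀: yes

Group means [26.57, 32.00, 37.36], grand mean 32.913
SSB = Σnᵢ(x̄ᵢ−x̄)² = 503.566; SSW = ΣΣ(x−x̄ᵢ)² = 564.260
MSB = 503.566/2 = 251.7832; MSW = 564.260/20 = 28.2130
F = MSB/MSW = 8.9244
df = (2, 20)
p-value (upper-tail) = 0.00170
At α=0.01: p < α → reject H₀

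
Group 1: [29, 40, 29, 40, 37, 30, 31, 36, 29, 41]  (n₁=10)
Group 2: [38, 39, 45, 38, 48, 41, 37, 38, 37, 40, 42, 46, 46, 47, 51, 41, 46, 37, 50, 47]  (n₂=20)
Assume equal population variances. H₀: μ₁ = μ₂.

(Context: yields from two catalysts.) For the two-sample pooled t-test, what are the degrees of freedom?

df = n₁ + n₂ − 2 = 10 + 20 − 2 = 28

degrees of freedom = 28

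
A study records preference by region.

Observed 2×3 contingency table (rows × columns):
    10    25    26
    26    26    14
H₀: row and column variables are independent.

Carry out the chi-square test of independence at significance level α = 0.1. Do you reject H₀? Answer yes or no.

reject H₀: yes

Row totals [61, 66], col totals [36, 51, 40], n=127
χ² = (10−17.29)²/17.29 + (25−24.50)²/24.50 + (26−19.21)²/19.21 + (26−18.71)²/18.71 + (26−26.50)²/26.50 + (14−20.79)²/20.79 = 10.5502
df = 2
p-value (upper-tail) = 0.00512
At α=0.1: p < α → reject H₀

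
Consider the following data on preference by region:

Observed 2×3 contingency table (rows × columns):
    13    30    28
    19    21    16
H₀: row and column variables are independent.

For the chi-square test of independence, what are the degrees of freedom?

df = (r−1)(c−1) = (2−1)·(3−1) = 2

degrees of freedom = 2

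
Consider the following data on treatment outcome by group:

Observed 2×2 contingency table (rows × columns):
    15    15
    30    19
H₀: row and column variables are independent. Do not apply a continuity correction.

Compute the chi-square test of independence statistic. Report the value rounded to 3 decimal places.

test statistic = 0.956

Row totals [30, 49], col totals [45, 34], n=79
χ² = (15−17.09)²/17.09 + (15−12.91)²/12.91 + (30−27.91)²/27.91 + (19−21.09)²/21.09 = 0.9563
df = 1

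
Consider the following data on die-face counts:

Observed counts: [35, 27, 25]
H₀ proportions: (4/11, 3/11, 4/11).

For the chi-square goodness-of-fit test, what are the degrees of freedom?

df = k − 1 = 3 − 1 = 2

degrees of freedom = 2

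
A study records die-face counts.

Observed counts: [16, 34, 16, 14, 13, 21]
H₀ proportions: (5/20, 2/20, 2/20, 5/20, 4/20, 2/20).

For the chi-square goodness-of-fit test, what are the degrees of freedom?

df = k − 1 = 6 − 1 = 5

degrees of freedom = 5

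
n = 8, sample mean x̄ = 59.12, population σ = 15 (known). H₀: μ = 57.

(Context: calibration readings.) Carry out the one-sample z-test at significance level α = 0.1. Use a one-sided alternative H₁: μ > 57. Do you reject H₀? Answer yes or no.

reject H₀: no

SE = σ/√n = 15/√8 = 5.3033
z = (x̄−μ₀)/SE = (59.12−57)/5.3033 = 0.3998
p-value (one-sided, H₁ greater) = 0.34467
At α=0.1: p ≥ α → fail to reject H₀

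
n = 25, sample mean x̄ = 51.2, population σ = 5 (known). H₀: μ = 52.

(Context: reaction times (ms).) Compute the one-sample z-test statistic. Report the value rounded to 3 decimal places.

SE = σ/√n = 5/√25 = 1.0000
z = (x̄−μ₀)/SE = (51.2−52)/1.0000 = -0.8000

test statistic = -0.800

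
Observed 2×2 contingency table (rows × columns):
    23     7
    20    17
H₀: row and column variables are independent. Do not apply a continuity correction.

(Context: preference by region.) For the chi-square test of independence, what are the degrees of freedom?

df = (r−1)(c−1) = (2−1)·(2−1) = 1

degrees of freedom = 1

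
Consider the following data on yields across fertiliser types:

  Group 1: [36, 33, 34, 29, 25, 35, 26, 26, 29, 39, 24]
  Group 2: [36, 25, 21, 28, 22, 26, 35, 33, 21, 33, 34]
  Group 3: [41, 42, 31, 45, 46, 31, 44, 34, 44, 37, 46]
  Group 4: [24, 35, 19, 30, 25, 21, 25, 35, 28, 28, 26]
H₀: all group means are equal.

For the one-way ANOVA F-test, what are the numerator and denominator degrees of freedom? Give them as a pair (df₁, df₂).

k = 4 groups, N = 44 total
df = (k−1, N−k) = (4−1, 44−4) = (3, 40)

degrees of freedom = [3, 40]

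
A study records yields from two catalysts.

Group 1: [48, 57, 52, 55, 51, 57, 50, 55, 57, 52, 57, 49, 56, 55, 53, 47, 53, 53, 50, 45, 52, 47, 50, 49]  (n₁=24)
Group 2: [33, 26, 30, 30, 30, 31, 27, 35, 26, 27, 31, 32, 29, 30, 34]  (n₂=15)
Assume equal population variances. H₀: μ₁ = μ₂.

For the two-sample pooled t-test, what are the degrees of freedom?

df = n₁ + n₂ − 2 = 24 + 15 − 2 = 37

degrees of freedom = 37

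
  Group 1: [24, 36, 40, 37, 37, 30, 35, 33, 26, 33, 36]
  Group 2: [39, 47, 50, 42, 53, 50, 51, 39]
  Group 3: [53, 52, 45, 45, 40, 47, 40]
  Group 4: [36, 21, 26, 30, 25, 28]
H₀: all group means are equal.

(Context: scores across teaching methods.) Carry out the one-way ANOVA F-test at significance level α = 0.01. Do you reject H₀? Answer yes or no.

reject H₀: yes

Group means [33.36, 46.38, 46.00, 27.67], grand mean 38.312
SSB = Σnᵢ(x̄ᵢ−x̄)² = 1883.121; SSW = ΣΣ(x−x̄ᵢ)² = 749.754
MSB = 1883.121/3 = 627.7071; MSW = 749.754/28 = 26.7769
F = MSB/MSW = 23.4421
df = (3, 28)
p-value (upper-tail) = 0.00000
At α=0.01: p < α → reject H₀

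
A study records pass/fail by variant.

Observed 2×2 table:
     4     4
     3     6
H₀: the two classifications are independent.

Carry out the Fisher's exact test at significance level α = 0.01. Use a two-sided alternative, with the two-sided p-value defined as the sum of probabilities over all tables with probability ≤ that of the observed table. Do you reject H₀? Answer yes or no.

reject H₀: no

Margins: r₁=8, r₂=9, c₁=7, c₂=10, n=17
p_obs = C(8,4)·C(9,3)/C(17,7); sum pmf over tables with pmf ≤ p_obs
p-value (two-sided) = 0.63719
At α=0.01: p ≥ α → fail to reject H₀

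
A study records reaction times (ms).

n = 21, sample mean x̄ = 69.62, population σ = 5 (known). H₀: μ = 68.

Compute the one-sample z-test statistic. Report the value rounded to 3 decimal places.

test statistic = 1.485

SE = σ/√n = 5/√21 = 1.0911
z = (x̄−μ₀)/SE = (69.62−68)/1.0911 = 1.4848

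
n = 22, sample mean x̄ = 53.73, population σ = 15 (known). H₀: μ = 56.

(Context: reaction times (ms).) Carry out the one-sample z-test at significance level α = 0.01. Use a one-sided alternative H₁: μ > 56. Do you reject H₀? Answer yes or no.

SE = σ/√n = 15/√22 = 3.1980
z = (x̄−μ₀)/SE = (53.73−56)/3.1980 = -0.7098
p-value (one-sided, H₁ greater) = 0.76109
At α=0.01: p ≥ α → fail to reject H₀

reject H₀: no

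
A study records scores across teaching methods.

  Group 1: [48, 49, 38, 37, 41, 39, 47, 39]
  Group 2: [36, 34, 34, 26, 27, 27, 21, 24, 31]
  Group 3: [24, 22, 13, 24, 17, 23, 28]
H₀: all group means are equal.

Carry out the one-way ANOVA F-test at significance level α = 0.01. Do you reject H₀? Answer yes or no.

Group means [42.25, 28.89, 21.57], grand mean 31.208
SSB = Σnᵢ(x̄ᵢ−x̄)² = 1673.855; SSW = ΣΣ(x−x̄ᵢ)² = 528.103
MSB = 1673.855/2 = 836.9276; MSW = 528.103/21 = 25.1478
F = MSB/MSW = 33.2804
df = (2, 21)
p-value (upper-tail) = 0.00000
At α=0.01: p < α → reject H₀

reject H₀: yes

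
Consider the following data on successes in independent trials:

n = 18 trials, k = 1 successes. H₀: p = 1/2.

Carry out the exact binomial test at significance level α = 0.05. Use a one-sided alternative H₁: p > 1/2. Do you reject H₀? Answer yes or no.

Exact binomial: n=18, k=1, p₀=1/2=0.5000
P(X≥1) from Σ C(n,i)·p₀^i·(1−p₀)^(n−i)
p-value (one-sided, H₁ greater) = 1.00000
At α=0.05: p ≥ α → fail to reject H₀

reject H₀: no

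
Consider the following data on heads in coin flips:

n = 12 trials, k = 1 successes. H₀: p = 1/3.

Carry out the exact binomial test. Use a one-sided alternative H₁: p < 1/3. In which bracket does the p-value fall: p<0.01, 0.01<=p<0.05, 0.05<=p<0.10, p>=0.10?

p-value bracket: 0.05<=p<0.10

Exact binomial: n=12, k=1, p₀=1/3=0.3333
P(X≤1) from Σ C(n,i)·p₀^i·(1−p₀)^(n−i)
p-value (one-sided, H₁ less) = 0.05395
→ bracket: 0.05<=p<0.10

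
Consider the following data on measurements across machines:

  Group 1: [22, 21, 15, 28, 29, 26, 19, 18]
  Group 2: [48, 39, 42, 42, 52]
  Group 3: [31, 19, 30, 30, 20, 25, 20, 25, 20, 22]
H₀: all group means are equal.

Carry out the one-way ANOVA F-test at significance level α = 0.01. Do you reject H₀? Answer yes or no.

reject H₀: yes

Group means [22.25, 44.60, 24.20], grand mean 27.957
SSB = Σnᵢ(x̄ᵢ−x̄)² = 1786.657; SSW = ΣΣ(x−x̄ᵢ)² = 486.300
MSB = 1786.657/2 = 893.3283; MSW = 486.300/20 = 24.3150
F = MSB/MSW = 36.7398
df = (2, 20)
p-value (upper-tail) = 0.00000
At α=0.01: p < α → reject H₀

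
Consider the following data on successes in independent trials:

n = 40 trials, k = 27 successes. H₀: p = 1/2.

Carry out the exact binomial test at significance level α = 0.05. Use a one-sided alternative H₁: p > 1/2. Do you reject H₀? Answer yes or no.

Exact binomial: n=40, k=27, p₀=1/2=0.5000
P(X≥27) from Σ C(n,i)·p₀^i·(1−p₀)^(n−i)
p-value (one-sided, H₁ greater) = 0.01924
At α=0.05: p < α → reject H₀

reject H₀: yes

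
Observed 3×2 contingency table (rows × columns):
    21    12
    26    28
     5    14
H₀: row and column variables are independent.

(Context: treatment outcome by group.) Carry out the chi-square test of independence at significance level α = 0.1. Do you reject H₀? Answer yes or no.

Row totals [33, 54, 19], col totals [52, 54], n=106
χ² = (21−16.19)²/16.19 + (12−16.81)²/16.81 + (26−26.49)²/26.49 + (28−27.51)²/27.51 + (5−9.32)²/9.32 + (14−9.68)²/9.68 = 6.7564
df = 2
p-value (upper-tail) = 0.03411
At α=0.1: p < α → reject H₀

reject H₀: yes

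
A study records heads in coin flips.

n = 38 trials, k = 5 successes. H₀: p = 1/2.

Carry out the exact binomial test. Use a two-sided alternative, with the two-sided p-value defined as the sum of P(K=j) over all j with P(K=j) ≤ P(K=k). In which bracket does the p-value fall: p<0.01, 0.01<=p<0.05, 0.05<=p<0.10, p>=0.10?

p-value bracket: p<0.01

Exact binomial: n=38, k=5, p₀=1/2=0.5000
P(X=j) = C(n,j)·p₀^j·(1−p₀)^(n−j); p = Σ P(X=j) over j with P(X=j) ≤ P(X=5)
p-value (two-sided) = 0.00000
→ bracket: p<0.01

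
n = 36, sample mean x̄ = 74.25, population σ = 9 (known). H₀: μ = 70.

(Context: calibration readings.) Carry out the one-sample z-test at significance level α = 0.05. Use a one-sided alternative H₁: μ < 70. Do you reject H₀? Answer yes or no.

SE = σ/√n = 9/√36 = 1.5000
z = (x̄−μ₀)/SE = (74.25−70)/1.5000 = 2.8333
p-value (one-sided, H₁ less) = 0.99770
At α=0.05: p ≥ α → fail to reject H₀

reject H₀: no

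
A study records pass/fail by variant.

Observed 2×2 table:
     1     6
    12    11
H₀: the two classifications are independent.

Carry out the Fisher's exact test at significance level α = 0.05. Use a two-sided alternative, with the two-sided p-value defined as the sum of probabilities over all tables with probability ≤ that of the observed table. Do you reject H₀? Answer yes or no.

Margins: r₁=7, r₂=23, c₁=13, c₂=17, n=30
p_obs = C(7,1)·C(23,12)/C(30,13); sum pmf over tables with pmf ≤ p_obs
p-value (two-sided) = 0.10375
At α=0.05: p ≥ α → fail to reject H₀

reject H₀: no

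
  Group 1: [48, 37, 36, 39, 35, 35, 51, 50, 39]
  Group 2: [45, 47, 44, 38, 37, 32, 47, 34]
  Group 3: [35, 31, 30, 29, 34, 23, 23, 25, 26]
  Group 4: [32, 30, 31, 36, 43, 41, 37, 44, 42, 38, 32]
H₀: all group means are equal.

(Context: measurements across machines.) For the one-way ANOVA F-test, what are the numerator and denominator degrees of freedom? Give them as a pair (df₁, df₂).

degrees of freedom = [3, 33]

k = 4 groups, N = 37 total
df = (k−1, N−k) = (4−1, 37−4) = (3, 33)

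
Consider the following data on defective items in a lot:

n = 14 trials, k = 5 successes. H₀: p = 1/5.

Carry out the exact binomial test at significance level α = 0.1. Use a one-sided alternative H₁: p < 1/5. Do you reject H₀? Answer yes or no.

reject H₀: no

Exact binomial: n=14, k=5, p₀=1/5=0.2000
P(X≤5) from Σ C(n,i)·p₀^i·(1−p₀)^(n−i)
p-value (one-sided, H₁ less) = 0.95615
At α=0.1: p ≥ α → fail to reject H₀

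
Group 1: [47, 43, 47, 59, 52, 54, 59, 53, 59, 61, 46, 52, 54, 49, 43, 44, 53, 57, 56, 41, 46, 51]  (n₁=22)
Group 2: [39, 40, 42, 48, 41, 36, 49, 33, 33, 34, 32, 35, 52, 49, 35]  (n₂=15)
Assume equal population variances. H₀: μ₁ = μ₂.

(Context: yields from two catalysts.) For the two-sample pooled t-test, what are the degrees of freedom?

df = n₁ + n₂ − 2 = 22 + 15 − 2 = 35

degrees of freedom = 35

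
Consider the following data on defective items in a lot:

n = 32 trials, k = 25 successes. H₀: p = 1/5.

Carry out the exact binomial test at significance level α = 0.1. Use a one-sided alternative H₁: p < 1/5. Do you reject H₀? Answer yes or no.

reject H₀: no

Exact binomial: n=32, k=25, p₀=1/5=0.2000
P(X≤25) from Σ C(n,i)·p₀^i·(1−p₀)^(n−i)
p-value (one-sided, H₁ less) = 1.00000
At α=0.1: p ≥ α → fail to reject H₀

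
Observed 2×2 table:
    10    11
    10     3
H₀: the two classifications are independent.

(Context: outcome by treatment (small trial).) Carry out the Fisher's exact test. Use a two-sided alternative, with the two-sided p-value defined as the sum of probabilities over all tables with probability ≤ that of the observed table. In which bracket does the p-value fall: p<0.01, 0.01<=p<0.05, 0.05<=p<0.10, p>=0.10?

p-value bracket: p>=0.10

Margins: r₁=21, r₂=13, c₁=20, c₂=14, n=34
p_obs = C(21,10)·C(13,10)/C(34,20); sum pmf over tables with pmf ≤ p_obs
p-value (two-sided) = 0.15286
→ bracket: p>=0.10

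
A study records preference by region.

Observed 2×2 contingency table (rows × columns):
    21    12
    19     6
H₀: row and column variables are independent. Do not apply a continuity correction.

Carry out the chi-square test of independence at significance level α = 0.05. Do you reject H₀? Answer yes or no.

Row totals [33, 25], col totals [40, 18], n=58
χ² = (21−22.76)²/22.76 + (12−10.24)²/10.24 + (19−17.24)²/17.24 + (6−7.76)²/7.76 = 1.0159
df = 1
p-value (upper-tail) = 0.31350
At α=0.05: p ≥ α → fail to reject H₀

reject H₀: no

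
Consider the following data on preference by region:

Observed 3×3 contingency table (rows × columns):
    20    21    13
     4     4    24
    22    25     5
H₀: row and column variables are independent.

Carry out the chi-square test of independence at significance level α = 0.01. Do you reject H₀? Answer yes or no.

Row totals [54, 32, 52], col totals [46, 50, 42], n=138
χ² = (20−18.00)²/18.00 + (21−19.57)²/19.57 + (13−16.43)²/16.43 + (4−10.67)²/10.67 + (4−11.59)²/11.59 + (24−9.74)²/9.74 + (22−17.33)²/17.33 + (25−18.84)²/18.84 + (5−15.83)²/15.83 = 41.7440
df = 4
p-value (upper-tail) = 0.00000
At α=0.01: p < α → reject H₀

reject H₀: yes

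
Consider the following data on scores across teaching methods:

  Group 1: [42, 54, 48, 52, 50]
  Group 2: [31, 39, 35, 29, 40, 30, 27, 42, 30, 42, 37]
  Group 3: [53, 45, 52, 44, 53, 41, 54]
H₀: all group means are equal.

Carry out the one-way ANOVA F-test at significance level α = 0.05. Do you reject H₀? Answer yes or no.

Group means [49.20, 34.73, 48.86], grand mean 42.174
SSB = Σnᵢ(x̄ᵢ−x̄)² = 1169.465; SSW = ΣΣ(x−x̄ᵢ)² = 563.839
MSB = 1169.465/2 = 584.7327; MSW = 563.839/20 = 28.1919
F = MSB/MSW = 20.7411
df = (2, 20)
p-value (upper-tail) = 0.00001
At α=0.05: p < α → reject H₀

reject H₀: yes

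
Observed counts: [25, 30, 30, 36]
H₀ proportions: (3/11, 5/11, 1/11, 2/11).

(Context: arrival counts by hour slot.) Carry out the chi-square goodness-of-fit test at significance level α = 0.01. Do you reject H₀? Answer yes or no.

n = 121; E_i = n·p_i = [33.00, 55.00, 11.00, 22.00]
χ² = (25−33.00)²/33.00 + (30−55.00)²/55.00 + (30−11.00)²/11.00 + (36−22.00)²/22.00 = 55.0303
df = 3
p-value (upper-tail) = 0.00000
At α=0.01: p < α → reject H₀

reject H₀: yes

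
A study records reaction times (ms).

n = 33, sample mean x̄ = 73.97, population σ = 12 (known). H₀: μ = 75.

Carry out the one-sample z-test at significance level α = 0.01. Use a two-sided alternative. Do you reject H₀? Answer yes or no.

SE = σ/√n = 12/√33 = 2.0889
z = (x̄−μ₀)/SE = (73.97−75)/2.0889 = -0.4931
p-value (two-sided) = 0.62196
At α=0.01: p ≥ α → fail to reject H₀

reject H₀: no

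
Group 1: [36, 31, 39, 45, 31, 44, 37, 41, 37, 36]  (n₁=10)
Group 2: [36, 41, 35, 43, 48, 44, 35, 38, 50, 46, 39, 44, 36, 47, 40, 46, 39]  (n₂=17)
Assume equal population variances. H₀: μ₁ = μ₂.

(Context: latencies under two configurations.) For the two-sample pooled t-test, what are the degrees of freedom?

degrees of freedom = 25

df = n₁ + n₂ − 2 = 10 + 17 − 2 = 25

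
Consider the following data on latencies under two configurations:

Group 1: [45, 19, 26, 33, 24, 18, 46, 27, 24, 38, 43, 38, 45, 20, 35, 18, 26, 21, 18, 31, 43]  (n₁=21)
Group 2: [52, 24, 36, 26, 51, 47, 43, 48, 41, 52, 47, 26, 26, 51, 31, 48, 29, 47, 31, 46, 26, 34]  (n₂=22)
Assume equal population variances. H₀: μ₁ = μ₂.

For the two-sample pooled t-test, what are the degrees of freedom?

df = n₁ + n₂ − 2 = 21 + 22 − 2 = 41

degrees of freedom = 41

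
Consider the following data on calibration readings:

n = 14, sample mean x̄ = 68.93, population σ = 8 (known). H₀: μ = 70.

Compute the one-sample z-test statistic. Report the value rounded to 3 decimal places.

SE = σ/√n = 8/√14 = 2.1381
z = (x̄−μ₀)/SE = (68.93−70)/2.1381 = -0.5004

test statistic = -0.500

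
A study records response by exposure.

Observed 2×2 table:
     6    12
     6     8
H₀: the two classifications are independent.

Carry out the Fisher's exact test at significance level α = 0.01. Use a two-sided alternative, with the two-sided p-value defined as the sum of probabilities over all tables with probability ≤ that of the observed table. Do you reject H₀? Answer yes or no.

reject H₀: no

Margins: r₁=18, r₂=14, c₁=12, c₂=20, n=32
p_obs = C(18,6)·C(14,6)/C(32,12); sum pmf over tables with pmf ≤ p_obs
p-value (two-sided) = 0.71783
At α=0.01: p ≥ α → fail to reject H₀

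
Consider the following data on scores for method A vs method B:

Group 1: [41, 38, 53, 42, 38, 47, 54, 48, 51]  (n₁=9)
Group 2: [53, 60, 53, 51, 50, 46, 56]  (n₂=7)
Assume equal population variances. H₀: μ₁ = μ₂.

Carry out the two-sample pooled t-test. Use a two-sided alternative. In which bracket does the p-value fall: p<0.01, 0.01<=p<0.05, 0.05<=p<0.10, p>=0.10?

x̄₁=45.778, s₁=6.241, n₁=9
x̄₂=52.714, s₂=4.461, n₂=7
s_p² = [8·6.241² + 6·4.461²]/14 = 30.7846
SE = √(s_p²·(1/9+1/7)) = 2.7961
t = (45.778−52.714)/2.7961 = -2.4808
df = 14
p-value (two-sided) = 0.02643
→ bracket: 0.01<=p<0.05

p-value bracket: 0.01<=p<0.05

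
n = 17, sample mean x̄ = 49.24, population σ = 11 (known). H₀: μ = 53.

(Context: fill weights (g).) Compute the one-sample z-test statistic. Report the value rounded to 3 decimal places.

test statistic = -1.409

SE = σ/√n = 11/√17 = 2.6679
z = (x̄−μ₀)/SE = (49.24−53)/2.6679 = -1.4094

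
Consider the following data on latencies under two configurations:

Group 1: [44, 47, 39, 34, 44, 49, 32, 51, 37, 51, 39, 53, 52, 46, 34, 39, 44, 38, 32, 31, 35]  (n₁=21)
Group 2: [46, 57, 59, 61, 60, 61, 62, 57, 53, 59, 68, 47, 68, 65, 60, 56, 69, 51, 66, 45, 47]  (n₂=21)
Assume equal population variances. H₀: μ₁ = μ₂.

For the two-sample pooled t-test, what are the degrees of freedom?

degrees of freedom = 40

df = n₁ + n₂ − 2 = 21 + 21 − 2 = 40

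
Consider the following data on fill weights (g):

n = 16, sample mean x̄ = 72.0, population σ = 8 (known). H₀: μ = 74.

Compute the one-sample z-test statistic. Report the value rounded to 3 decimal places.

test statistic = -1.000

SE = σ/√n = 8/√16 = 2.0000
z = (x̄−μ₀)/SE = (72.0−74)/2.0000 = -1.0000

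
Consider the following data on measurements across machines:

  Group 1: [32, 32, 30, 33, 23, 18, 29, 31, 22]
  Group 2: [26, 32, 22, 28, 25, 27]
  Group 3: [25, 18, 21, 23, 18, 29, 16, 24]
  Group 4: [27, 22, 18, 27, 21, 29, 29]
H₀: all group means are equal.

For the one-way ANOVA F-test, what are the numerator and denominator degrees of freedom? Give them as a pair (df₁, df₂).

degrees of freedom = [3, 26]

k = 4 groups, N = 30 total
df = (k−1, N−k) = (4−1, 30−4) = (3, 26)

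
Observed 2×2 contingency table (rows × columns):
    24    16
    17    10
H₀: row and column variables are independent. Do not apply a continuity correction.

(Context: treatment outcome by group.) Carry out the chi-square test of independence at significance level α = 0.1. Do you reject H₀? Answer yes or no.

Row totals [40, 27], col totals [41, 26], n=67
χ² = (24−24.48)²/24.48 + (16−15.52)²/15.52 + (17−16.52)²/16.52 + (10−10.48)²/10.48 = 0.0596
df = 1
p-value (upper-tail) = 0.80714
At α=0.1: p ≥ α → fail to reject H₀

reject H₀: no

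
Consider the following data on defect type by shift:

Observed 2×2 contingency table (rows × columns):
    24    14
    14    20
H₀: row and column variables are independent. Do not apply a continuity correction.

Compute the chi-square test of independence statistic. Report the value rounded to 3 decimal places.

Row totals [38, 34], col totals [38, 34], n=72
χ² = (24−20.06)²/20.06 + (14−17.94)²/17.94 + (14−17.94)²/17.94 + (20−16.06)²/16.06 = 3.4789
df = 1

test statistic = 3.479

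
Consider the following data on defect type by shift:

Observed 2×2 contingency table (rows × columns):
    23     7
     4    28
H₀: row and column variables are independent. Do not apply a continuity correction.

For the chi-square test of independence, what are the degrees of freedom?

degrees of freedom = 1

df = (r−1)(c−1) = (2−1)·(2−1) = 1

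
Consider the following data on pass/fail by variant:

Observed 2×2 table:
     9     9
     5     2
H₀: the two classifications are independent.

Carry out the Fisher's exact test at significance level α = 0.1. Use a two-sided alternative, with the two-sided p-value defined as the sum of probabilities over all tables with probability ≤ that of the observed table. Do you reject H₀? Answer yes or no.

reject H₀: no

Margins: r₁=18, r₂=7, c₁=14, c₂=11, n=25
p_obs = C(18,9)·C(7,5)/C(25,14); sum pmf over tables with pmf ≤ p_obs
p-value (two-sided) = 0.40652
At α=0.1: p ≥ α → fail to reject H₀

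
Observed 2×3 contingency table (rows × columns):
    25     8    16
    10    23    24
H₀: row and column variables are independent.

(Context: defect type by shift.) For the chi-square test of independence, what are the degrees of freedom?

degrees of freedom = 2

df = (r−1)(c−1) = (2−1)·(3−1) = 2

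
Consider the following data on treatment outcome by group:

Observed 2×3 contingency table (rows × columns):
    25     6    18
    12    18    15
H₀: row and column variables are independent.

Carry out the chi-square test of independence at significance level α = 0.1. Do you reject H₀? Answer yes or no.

Row totals [49, 45], col totals [37, 24, 33], n=94
χ² = (25−19.29)²/19.29 + (6−12.51)²/12.51 + (18−17.20)²/17.20 + (12−17.71)²/17.71 + (18−11.49)²/11.49 + (15−15.80)²/15.80 = 10.6894
df = 2
p-value (upper-tail) = 0.00477
At α=0.1: p < α → reject H₀

reject H₀: yes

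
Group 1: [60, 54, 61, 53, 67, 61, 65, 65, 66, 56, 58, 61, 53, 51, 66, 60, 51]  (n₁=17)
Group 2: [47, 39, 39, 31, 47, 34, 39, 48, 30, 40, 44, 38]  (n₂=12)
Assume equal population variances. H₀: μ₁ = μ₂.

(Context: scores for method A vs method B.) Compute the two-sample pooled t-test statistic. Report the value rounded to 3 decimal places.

x̄₁=59.294, s₁=5.486, n₁=17
x̄₂=39.667, s₂=6.035, n₂=12
s_p² = [16·5.486² + 11·6.035²]/27 = 32.6739
SE = √(s_p²·(1/17+1/12)) = 2.1552
t = (59.294−39.667)/2.1552 = 9.1071
df = 27

test statistic = 9.107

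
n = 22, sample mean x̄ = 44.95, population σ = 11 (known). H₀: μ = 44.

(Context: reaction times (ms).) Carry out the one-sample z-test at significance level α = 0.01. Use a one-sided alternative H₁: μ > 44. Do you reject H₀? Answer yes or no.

reject H₀: no

SE = σ/√n = 11/√22 = 2.3452
z = (x̄−μ₀)/SE = (44.95−44)/2.3452 = 0.4051
p-value (one-sided, H₁ greater) = 0.34271
At α=0.01: p ≥ α → fail to reject H₀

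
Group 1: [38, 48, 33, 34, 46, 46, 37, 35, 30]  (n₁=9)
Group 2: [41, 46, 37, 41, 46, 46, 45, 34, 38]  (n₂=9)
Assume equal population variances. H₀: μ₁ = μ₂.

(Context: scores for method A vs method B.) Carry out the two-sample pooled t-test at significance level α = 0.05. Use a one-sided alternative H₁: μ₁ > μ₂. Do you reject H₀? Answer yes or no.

reject H₀: no

x̄₁=38.556, s₁=6.521, n₁=9
x̄₂=41.556, s₂=4.503, n₂=9
s_p² = [8·6.521² + 8·4.503²]/16 = 31.4028
SE = √(s_p²·(1/9+1/9)) = 2.6417
t = (38.556−41.556)/2.6417 = -1.1356
df = 16
p-value (one-sided, H₁ greater) = 0.86359
At α=0.05: p ≥ α → fail to reject H₀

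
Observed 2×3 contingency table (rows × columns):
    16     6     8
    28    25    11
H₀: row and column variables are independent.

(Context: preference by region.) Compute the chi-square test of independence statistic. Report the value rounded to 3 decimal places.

test statistic = 3.559

Row totals [30, 64], col totals [44, 31, 19], n=94
χ² = (16−14.04)²/14.04 + (6−9.89)²/9.89 + (8−6.06)²/6.06 + (28−29.96)²/29.96 + (25−21.11)²/21.11 + (11−12.94)²/12.94 = 3.5594
df = 2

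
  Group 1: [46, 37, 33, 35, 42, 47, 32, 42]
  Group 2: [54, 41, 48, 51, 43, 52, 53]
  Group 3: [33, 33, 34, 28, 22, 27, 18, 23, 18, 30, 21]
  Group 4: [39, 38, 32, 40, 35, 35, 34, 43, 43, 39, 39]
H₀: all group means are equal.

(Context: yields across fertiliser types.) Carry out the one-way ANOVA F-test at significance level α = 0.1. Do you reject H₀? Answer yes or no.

Group means [39.25, 48.86, 26.09, 37.91], grand mean 36.757
SSB = Σnᵢ(x̄ᵢ−x̄)² = 2340.635; SSW = ΣΣ(x−x̄ᵢ)² = 878.175
MSB = 2340.635/3 = 780.2118; MSW = 878.175/33 = 26.6114
F = MSB/MSW = 29.3187
df = (3, 33)
p-value (upper-tail) = 0.00000
At α=0.1: p < α → reject H₀

reject H₀: yes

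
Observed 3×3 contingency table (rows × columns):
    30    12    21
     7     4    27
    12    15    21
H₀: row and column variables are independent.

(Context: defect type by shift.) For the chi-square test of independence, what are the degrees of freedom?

df = (r−1)(c−1) = (3−1)·(3−1) = 4

degrees of freedom = 4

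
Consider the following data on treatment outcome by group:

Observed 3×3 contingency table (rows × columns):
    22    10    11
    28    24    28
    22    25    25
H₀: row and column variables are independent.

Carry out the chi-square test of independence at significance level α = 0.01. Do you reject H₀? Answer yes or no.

reject H₀: no

Row totals [43, 80, 72], col totals [72, 59, 64], n=195
χ² = (22−15.88)²/15.88 + (10−13.01)²/13.01 + (11−14.11)²/14.11 + (28−29.54)²/29.54 + (24−24.21)²/24.21 + (28−26.26)²/26.26 + (22−26.58)²/26.58 + (25−21.78)²/21.78 + (25−23.63)²/23.63 = 5.2867
df = 4
p-value (upper-tail) = 0.25912
At α=0.01: p ≥ α → fail to reject H₀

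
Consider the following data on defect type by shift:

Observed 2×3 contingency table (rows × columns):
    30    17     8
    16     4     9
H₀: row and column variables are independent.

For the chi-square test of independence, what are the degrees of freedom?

df = (r−1)(c−1) = (2−1)·(3−1) = 2

degrees of freedom = 2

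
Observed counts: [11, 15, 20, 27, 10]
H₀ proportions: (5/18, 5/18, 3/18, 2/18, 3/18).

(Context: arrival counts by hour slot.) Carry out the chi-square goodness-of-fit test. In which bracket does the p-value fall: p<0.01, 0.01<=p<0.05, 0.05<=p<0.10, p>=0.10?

p-value bracket: p<0.01

n = 83; E_i = n·p_i = [23.06, 23.06, 13.83, 9.22, 13.83]
χ² = (11−23.06)²/23.06 + (15−23.06)²/23.06 + (20−13.83)²/13.83 + (27−9.22)²/9.22 + (10−13.83)²/13.83 = 47.2000
df = 4
p-value (upper-tail) = 0.00000
→ bracket: p<0.01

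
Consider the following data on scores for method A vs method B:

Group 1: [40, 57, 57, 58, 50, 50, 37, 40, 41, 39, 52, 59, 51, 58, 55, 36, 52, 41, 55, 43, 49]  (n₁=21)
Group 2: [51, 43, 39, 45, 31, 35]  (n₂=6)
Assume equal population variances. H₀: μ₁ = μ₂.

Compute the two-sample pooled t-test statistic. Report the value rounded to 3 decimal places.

test statistic = 2.219

x̄₁=48.571, s₁=7.814, n₁=21
x̄₂=40.667, s₂=7.202, n₂=6
s_p² = [20·7.814² + 5·7.202²]/25 = 59.2190
SE = √(s_p²·(1/21+1/6)) = 3.5623
t = (48.571−40.667)/3.5623 = 2.2190
df = 25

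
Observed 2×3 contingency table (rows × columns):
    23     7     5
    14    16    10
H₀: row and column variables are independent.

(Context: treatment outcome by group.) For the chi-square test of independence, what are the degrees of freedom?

degrees of freedom = 2

df = (r−1)(c−1) = (2−1)·(3−1) = 2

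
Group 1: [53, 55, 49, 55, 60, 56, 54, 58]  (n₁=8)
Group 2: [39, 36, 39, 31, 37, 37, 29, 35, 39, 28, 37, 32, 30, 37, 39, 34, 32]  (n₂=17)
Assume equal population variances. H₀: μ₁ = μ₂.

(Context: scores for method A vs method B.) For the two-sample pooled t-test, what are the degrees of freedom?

degrees of freedom = 23

df = n₁ + n₂ − 2 = 8 + 17 − 2 = 23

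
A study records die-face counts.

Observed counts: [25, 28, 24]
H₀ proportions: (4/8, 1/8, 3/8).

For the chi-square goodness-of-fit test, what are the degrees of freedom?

degrees of freedom = 2

df = k − 1 = 3 − 1 = 2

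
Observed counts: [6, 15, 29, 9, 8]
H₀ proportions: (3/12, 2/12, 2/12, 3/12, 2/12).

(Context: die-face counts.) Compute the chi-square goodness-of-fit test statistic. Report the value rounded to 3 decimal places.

n = 67; E_i = n·p_i = [16.75, 11.17, 11.17, 16.75, 11.17]
χ² = (6−16.75)²/16.75 + (15−11.17)²/11.17 + (29−11.17)²/11.17 + (9−16.75)²/16.75 + (8−11.17)²/11.17 = 41.1791
df = 4

test statistic = 41.179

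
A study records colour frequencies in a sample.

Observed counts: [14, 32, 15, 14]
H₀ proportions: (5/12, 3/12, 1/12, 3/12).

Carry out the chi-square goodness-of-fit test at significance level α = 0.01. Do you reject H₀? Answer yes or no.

reject H₀: yes

n = 75; E_i = n·p_i = [31.25, 18.75, 6.25, 18.75]
χ² = (14−31.25)²/31.25 + (32−18.75)²/18.75 + (15−6.25)²/6.25 + (14−18.75)²/18.75 = 32.3387
df = 3
p-value (upper-tail) = 0.00000
At α=0.01: p < α → reject H₀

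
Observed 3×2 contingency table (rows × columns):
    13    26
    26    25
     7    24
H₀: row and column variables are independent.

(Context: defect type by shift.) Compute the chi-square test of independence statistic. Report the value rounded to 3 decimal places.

Row totals [39, 51, 31], col totals [46, 75], n=121
χ² = (13−14.83)²/14.83 + (26−24.17)²/24.17 + (26−19.39)²/19.39 + (25−31.61)²/31.61 + (7−11.79)²/11.79 + (24−19.21)²/19.21 = 7.1350
df = 2

test statistic = 7.135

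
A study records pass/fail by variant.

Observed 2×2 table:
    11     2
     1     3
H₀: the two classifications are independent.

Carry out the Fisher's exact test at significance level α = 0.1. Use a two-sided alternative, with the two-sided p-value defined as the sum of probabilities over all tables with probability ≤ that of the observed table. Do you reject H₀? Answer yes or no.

reject H₀: yes

Margins: r₁=13, r₂=4, c₁=12, c₂=5, n=17
p_obs = C(13,11)·C(4,1)/C(17,12); sum pmf over tables with pmf ≤ p_obs
p-value (two-sided) = 0.05252
At α=0.1: p < α → reject H₀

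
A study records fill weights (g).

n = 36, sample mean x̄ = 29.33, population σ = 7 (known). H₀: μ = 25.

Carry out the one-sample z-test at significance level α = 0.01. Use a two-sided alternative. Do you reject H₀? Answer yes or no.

reject H₀: yes

SE = σ/√n = 7/√36 = 1.1667
z = (x̄−μ₀)/SE = (29.33−25)/1.1667 = 3.7114
p-value (two-sided) = 0.00021
At α=0.01: p < α → reject H₀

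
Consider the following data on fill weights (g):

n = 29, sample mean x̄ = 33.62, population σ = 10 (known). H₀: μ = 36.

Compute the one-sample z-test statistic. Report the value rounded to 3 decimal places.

test statistic = -1.282

SE = σ/√n = 10/√29 = 1.8570
z = (x̄−μ₀)/SE = (33.62−36)/1.8570 = -1.2817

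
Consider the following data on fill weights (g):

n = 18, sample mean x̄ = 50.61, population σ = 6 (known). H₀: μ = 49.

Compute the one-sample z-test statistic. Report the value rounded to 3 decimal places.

test statistic = 1.138

SE = σ/√n = 6/√18 = 1.4142
z = (x̄−μ₀)/SE = (50.61−49)/1.4142 = 1.1384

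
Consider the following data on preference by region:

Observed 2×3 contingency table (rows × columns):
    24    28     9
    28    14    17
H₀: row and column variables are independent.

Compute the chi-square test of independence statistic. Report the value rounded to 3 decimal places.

Row totals [61, 59], col totals [52, 42, 26], n=120
χ² = (24−26.43)²/26.43 + (28−21.35)²/21.35 + (9−13.22)²/13.22 + (28−25.57)²/25.57 + (14−20.65)²/20.65 + (17−12.78)²/12.78 = 7.4046
df = 2

test statistic = 7.405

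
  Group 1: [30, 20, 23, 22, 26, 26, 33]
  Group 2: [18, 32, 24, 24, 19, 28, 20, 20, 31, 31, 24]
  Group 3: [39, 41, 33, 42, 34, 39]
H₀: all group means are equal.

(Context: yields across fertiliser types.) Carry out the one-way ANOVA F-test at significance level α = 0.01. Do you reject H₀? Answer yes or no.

Group means [25.71, 24.64, 38.00], grand mean 28.292
SSB = Σnᵢ(x̄ᵢ−x̄)² = 758.984; SSW = ΣΣ(x−x̄ᵢ)² = 459.974
MSB = 758.984/2 = 379.4922; MSW = 459.974/21 = 21.9035
F = MSB/MSW = 17.3256
df = (2, 21)
p-value (upper-tail) = 0.00004
At α=0.01: p < α → reject H₀

reject H₀: yes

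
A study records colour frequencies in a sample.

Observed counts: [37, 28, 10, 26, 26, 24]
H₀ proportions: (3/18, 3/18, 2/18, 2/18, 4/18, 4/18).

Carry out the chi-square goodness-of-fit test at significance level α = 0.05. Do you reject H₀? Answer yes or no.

reject H₀: yes

n = 151; E_i = n·p_i = [25.17, 25.17, 16.78, 16.78, 33.56, 33.56]
χ² = (37−25.17)²/25.17 + (28−25.17)²/25.17 + (10−16.78)²/16.78 + (26−16.78)²/16.78 + (26−33.56)²/33.56 + (24−33.56)²/33.56 = 18.1126
df = 5
p-value (upper-tail) = 0.00281
At α=0.05: p < α → reject H₀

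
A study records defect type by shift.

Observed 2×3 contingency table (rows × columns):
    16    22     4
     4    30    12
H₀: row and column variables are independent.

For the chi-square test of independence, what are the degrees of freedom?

df = (r−1)(c−1) = (2−1)·(3−1) = 2

degrees of freedom = 2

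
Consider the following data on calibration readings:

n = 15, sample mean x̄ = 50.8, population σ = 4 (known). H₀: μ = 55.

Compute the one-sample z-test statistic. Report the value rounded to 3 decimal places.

SE = σ/√n = 4/√15 = 1.0328
z = (x̄−μ₀)/SE = (50.8−55)/1.0328 = -4.0666

test statistic = -4.067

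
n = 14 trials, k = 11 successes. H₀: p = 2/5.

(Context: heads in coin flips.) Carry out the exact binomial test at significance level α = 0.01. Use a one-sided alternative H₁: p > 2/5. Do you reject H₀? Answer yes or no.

reject H₀: yes

Exact binomial: n=14, k=11, p₀=2/5=0.4000
P(X≥11) from Σ C(n,i)·p₀^i·(1−p₀)^(n−i)
p-value (one-sided, H₁ greater) = 0.00391
At α=0.01: p < α → reject H₀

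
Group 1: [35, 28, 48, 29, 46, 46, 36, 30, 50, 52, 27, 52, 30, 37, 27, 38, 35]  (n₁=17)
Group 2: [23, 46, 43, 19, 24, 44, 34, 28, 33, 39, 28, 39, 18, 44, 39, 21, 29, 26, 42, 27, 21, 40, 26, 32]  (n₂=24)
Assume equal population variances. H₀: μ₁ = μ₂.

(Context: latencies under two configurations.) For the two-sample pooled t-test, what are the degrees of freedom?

degrees of freedom = 39

df = n₁ + n₂ − 2 = 17 + 24 − 2 = 39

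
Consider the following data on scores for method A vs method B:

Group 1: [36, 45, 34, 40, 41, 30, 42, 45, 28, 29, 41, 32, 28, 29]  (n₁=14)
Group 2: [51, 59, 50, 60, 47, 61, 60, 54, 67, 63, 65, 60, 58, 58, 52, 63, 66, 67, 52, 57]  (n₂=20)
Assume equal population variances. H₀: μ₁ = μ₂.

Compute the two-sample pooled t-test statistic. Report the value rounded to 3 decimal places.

x̄₁=35.714, s₁=6.474, n₁=14
x̄₂=58.500, s₂=5.916, n₂=20
s_p² = [13·6.474² + 19·5.916²]/32 = 37.8080
SE = √(s_p²·(1/14+1/20)) = 2.1427
t = (35.714−58.500)/2.1427 = -10.6343
df = 32

test statistic = -10.634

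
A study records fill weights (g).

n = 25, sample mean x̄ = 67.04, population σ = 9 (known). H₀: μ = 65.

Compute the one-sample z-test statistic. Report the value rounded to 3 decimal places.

SE = σ/√n = 9/√25 = 1.8000
z = (x̄−μ₀)/SE = (67.04−65)/1.8000 = 1.1333

test statistic = 1.133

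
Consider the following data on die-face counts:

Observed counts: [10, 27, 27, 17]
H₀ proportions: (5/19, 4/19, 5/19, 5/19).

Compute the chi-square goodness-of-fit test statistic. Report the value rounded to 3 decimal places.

test statistic = 14.199

n = 81; E_i = n·p_i = [21.32, 17.05, 21.32, 21.32]
χ² = (10−21.32)²/21.32 + (27−17.05)²/17.05 + (27−21.32)²/21.32 + (17−21.32)²/21.32 = 14.1994
df = 3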